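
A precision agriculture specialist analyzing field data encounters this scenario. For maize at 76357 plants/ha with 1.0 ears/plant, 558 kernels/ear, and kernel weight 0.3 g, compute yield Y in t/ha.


Y = density * ears * kernels * kw
  = 76357 * 1.0 * 558 * 0.3 g/ha
  = 12782161.80 g/ha
  = 12782.16 kg/ha = 12.78 t/ha


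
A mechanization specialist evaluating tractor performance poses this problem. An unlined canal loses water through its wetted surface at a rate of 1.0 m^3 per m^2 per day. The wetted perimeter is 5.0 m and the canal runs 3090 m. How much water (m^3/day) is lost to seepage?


S = C * P * L
  = 1.0 * 5.0 * 3090
  = 15450 m^3/day


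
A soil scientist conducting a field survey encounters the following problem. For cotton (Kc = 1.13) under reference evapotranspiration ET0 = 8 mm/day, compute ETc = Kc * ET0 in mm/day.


ETc = Kc * ET0
    = 1.13 * 8
    = 9.04 mm/day


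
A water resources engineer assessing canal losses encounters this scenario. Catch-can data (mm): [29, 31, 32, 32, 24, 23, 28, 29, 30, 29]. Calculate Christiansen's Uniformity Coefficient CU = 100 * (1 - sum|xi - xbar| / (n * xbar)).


xbar = 287 / 10 = 28.700
sum|xi - xbar| = 22.200
CU = 100 * (1 - 22.200 / (10 * 28.700))
   = 100 * (1 - 0.0774)
   = 92.26%


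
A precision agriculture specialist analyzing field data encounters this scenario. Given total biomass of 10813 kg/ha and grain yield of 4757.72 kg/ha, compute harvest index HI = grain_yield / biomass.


HI = grain_yield / biomass
   = 4757.72 / 10813
   = 0.44


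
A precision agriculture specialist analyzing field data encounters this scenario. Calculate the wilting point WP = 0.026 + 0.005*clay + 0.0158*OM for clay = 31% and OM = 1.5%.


WP = 0.026 + 0.005*31 + 0.0158*1.5
   = 0.026 + 0.1550 + 0.0237
   = 0.2047


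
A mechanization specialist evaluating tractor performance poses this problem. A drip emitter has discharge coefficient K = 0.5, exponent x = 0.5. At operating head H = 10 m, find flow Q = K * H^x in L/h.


Q = K * H^x
  = 0.5 * 10^0.5
  = 0.5 * 3.1623
  = 1.58 L/h


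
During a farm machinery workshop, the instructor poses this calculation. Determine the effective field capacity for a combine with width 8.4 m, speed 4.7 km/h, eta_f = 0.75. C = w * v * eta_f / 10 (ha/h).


C = w * v * eta_f / 10
  = 8.4 * 4.7 * 0.75 / 10
  = 29.61 / 10
  = 2.96 ha/h


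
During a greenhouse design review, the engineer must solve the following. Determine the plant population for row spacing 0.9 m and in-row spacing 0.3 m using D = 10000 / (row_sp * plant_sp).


D = 10000 / (row_sp * plant_sp)
  = 10000 / (0.9 * 0.3)
  = 10000 / 0.2700
  = 37037.04 plants/ha


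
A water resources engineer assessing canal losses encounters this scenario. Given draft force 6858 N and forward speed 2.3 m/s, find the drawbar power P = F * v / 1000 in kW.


P = F * v / 1000
  = 6858 * 2.3 / 1000
  = 15773.40 / 1000
  = 15.77 kW


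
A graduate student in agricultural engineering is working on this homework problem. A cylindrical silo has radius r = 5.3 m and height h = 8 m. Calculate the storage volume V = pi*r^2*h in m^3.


V = pi * r^2 * h
  = pi * 5.3^2 * 8
  = pi * 28.09 * 8
  = 705.98 m^3


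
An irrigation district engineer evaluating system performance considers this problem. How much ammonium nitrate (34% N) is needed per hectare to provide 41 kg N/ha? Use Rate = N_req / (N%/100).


Rate = N_required / (N_content / 100)
     = 41 / (34 / 100)
     = 41 / 0.34
     = 120.59 kg/ha


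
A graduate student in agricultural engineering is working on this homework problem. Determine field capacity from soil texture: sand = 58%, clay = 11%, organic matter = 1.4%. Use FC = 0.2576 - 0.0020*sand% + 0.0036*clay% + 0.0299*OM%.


FC = 0.2576 - 0.0020*58 + 0.0036*11 + 0.0299*1.4
   = 0.2576 - 0.1160 + 0.0396 + 0.0419
   = 0.2231


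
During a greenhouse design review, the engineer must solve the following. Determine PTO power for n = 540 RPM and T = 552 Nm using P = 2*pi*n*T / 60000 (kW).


P = 2*pi*n*T / 60000
  = 2*pi * 540 * 552 / 60000
  = 1872891.88 / 60000
  = 31.21 kW


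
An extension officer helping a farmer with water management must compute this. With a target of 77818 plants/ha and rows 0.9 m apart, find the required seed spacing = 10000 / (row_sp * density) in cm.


spacing = 10000 / (row_sp * density)
        = 10000 / (0.9 * 77818)
        = 10000 / 70036.20
        = 0.14278 m = 14.28 cm


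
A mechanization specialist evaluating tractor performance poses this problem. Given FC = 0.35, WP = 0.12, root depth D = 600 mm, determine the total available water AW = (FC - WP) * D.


AW = (FC - WP) * D
   = (0.35 - 0.12) * 600
   = 0.23 * 600
   = 138 mm


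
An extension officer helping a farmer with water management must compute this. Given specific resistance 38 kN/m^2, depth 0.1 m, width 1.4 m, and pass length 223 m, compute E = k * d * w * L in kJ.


E = k * d * w * L
  = 38 * 0.1 * 1.4 * 223
  = 1186.36 kJ


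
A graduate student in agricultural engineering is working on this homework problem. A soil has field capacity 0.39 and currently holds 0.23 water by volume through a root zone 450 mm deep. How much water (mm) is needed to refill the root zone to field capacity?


SMD = (FC - theta) * D
    = (0.39 - 0.23) * 450
    = 0.160 * 450
    = 72 mm


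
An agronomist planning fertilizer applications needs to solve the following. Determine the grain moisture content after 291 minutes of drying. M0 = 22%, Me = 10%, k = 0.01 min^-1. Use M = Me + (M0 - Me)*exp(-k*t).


M = Me + (M0 - Me) * e^(-k*t)
  = 10 + (22 - 10) * e^(-0.01*291)
  = 10 + 12 * e^(-2.910)
  = 10 + 12 * 0.05448
  = 10 + 0.6537
  = 10.65%


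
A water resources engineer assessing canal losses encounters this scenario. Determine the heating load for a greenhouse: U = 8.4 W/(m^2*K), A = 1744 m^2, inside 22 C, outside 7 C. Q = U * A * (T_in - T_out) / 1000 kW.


dT = 22 - (7) = 15 K
Q = U * A * dT
  = 8.4 * 1744 * 15
  = 219744 W = 219.74 kW


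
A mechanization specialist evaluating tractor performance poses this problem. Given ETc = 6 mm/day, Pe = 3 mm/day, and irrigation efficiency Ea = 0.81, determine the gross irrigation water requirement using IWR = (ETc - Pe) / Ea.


IWR = (ETc - Pe) / Ea
    = (6 - 3) / 0.81
    = 3 / 0.81
    = 3.70 mm/day


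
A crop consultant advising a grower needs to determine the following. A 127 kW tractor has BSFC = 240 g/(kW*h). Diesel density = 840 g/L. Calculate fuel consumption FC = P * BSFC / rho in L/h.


FC = P * BSFC / rho_fuel
   = 127 * 240 / 840
   = 30480 / 840
   = 36.29 L/h


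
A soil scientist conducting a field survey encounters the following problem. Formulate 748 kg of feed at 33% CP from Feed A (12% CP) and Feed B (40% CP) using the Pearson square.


parts_A = CP_b - target = 40 - 33 = 7
parts_B = target - CP_a = 33 - 12 = 21
total_parts = 7 + 21 = 28
Feed A = 748 * 7 / 28 = 187 kg
Feed B = 748 * 21 / 28 = 561 kg

187 kg


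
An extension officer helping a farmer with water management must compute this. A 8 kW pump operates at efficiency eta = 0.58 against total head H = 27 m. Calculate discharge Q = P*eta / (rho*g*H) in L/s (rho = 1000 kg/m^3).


Q = (P * 1000 * eta) / (rho * g * H)
  = (8 * 1000 * 0.58) / (1000 * 9.81 * 27)
  = 4640 / 264870
  = 0.01752 m^3/s = 17.52 L/s


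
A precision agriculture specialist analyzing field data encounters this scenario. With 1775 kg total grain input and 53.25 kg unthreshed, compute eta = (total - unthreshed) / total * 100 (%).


eta = (total - unthreshed) / total * 100
    = (1775 - 53.25) / 1775 * 100
    = 1721.75 / 1775 * 100
    = 97%


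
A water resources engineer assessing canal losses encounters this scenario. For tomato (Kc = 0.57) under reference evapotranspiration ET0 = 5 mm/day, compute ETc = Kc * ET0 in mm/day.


ETc = Kc * ET0
    = 0.57 * 5
    = 2.85 mm/day


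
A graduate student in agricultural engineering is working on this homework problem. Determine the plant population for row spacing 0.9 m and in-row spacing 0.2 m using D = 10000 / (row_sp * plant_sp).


D = 10000 / (row_sp * plant_sp)
  = 10000 / (0.9 * 0.2)
  = 10000 / 0.1800
  = 55555.56 plants/ha


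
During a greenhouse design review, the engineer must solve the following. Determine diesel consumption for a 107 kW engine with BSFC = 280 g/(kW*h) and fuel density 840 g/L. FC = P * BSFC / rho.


FC = P * BSFC / rho_fuel
   = 107 * 280 / 840
   = 29960 / 840
   = 35.67 L/h


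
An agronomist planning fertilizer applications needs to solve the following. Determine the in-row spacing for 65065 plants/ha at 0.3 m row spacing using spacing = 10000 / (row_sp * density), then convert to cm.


spacing = 10000 / (row_sp * density)
        = 10000 / (0.3 * 65065)
        = 10000 / 19519.50
        = 0.51231 m = 51.23 cm


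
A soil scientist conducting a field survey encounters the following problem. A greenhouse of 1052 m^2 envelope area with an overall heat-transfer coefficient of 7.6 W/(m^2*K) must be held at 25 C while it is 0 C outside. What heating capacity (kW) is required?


dT = 25 - (0) = 25 K
Q = U * A * dT
  = 7.6 * 1052 * 25
  = 199880 W = 199.88 kW


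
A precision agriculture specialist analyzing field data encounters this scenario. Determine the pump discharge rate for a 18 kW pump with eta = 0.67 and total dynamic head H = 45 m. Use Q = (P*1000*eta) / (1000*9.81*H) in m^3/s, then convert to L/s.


Q = (P * 1000 * eta) / (rho * g * H)
  = (18 * 1000 * 0.67) / (1000 * 9.81 * 45)
  = 12060 / 441450
  = 0.02732 m^3/s = 27.32 L/s


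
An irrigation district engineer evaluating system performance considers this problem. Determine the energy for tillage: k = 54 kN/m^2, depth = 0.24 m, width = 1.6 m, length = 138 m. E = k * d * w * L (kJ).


E = k * d * w * L
  = 54 * 0.24 * 1.6 * 138
  = 2861.57 kJ


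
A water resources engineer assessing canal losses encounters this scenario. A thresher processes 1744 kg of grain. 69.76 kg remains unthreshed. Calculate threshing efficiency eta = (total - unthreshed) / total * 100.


eta = (total - unthreshed) / total * 100
    = (1744 - 69.76) / 1744 * 100
    = 1674.24 / 1744 * 100
    = 96%


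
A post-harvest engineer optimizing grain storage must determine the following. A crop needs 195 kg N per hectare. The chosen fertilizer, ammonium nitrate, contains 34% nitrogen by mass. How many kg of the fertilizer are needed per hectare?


Rate = N_required / (N_content / 100)
     = 195 / (34 / 100)
     = 195 / 0.34
     = 573.53 kg/ha


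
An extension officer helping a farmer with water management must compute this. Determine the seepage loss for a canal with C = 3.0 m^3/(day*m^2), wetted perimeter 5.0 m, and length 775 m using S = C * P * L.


S = C * P * L
  = 3.0 * 5.0 * 775
  = 11625 m^3/day


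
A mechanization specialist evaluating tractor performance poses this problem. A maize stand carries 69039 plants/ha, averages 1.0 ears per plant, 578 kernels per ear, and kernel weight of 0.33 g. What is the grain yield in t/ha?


Y = density * ears * kernels * kw
  = 69039 * 1.0 * 578 * 0.33 g/ha
  = 13168498.86 g/ha
  = 13168.50 kg/ha = 13.17 t/ha


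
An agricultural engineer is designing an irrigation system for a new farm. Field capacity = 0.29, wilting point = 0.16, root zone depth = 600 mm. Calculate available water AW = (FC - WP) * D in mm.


AW = (FC - WP) * D
   = (0.29 - 0.16) * 600
   = 0.13 * 600
   = 78 mm


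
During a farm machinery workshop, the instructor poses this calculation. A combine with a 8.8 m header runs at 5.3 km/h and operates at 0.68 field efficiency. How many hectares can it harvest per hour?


C = w * v * eta_f / 10
  = 8.8 * 5.3 * 0.68 / 10
  = 31.72 / 10
  = 3.17 ha/h


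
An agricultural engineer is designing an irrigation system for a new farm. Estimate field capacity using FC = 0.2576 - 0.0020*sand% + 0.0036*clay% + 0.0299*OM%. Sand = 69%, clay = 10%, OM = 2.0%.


FC = 0.2576 - 0.0020*69 + 0.0036*10 + 0.0299*2.0
   = 0.2576 - 0.1380 + 0.0360 + 0.0598
   = 0.2154


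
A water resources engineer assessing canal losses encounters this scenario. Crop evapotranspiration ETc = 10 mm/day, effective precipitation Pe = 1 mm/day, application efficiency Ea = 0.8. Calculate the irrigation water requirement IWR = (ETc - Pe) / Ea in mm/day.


IWR = (ETc - Pe) / Ea
    = (10 - 1) / 0.8
    = 9 / 0.8
    = 11.25 mm/day


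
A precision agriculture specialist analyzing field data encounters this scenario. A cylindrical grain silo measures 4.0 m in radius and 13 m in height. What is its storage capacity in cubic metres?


V = pi * r^2 * h
  = pi * 4.0^2 * 13
  = pi * 16 * 13
  = 653.45 m^3


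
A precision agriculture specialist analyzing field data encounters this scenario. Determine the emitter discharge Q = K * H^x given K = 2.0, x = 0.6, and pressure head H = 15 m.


Q = K * H^x
  = 2.0 * 15^0.6
  = 2.0 * 5.0776
  = 10.16 L/h


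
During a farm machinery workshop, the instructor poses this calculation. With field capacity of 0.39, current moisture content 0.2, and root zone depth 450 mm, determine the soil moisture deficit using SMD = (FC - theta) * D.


SMD = (FC - theta) * D
    = (0.39 - 0.2) * 450
    = 0.190 * 450
    = 85.50 mm


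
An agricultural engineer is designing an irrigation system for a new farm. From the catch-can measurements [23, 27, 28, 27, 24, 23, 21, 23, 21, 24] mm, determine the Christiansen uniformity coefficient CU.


xbar = 241 / 10 = 24.100
sum|xi - xbar| = 19.400
CU = 100 * (1 - 19.400 / (10 * 24.100))
   = 100 * (1 - 0.0805)
   = 91.95%


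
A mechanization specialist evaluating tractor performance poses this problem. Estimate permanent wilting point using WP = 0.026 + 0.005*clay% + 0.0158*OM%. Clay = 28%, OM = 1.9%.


WP = 0.026 + 0.005*28 + 0.0158*1.9
   = 0.026 + 0.1400 + 0.0300
   = 0.1960


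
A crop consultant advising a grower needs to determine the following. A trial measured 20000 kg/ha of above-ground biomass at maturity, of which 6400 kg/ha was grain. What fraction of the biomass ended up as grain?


HI = grain_yield / biomass
   = 6400 / 20000
   = 0.32


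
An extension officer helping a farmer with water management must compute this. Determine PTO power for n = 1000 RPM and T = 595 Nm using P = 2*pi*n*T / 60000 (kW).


P = 2*pi*n*T / 60000
  = 2*pi * 1000 * 595 / 60000
  = 3738495.26 / 60000
  = 62.31 kW


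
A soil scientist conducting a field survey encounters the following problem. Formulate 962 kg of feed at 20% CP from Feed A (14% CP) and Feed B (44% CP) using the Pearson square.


parts_A = CP_b - target = 44 - 20 = 24
parts_B = target - CP_a = 20 - 14 = 6
total_parts = 24 + 6 = 30
Feed A = 962 * 24 / 30 = 769.60 kg
Feed B = 962 * 6 / 30 = 192.40 kg

769.60 kg


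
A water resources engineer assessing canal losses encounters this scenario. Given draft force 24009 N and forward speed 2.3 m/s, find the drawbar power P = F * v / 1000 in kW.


P = F * v / 1000
  = 24009 * 2.3 / 1000
  = 55220.70 / 1000
  = 55.22 kW


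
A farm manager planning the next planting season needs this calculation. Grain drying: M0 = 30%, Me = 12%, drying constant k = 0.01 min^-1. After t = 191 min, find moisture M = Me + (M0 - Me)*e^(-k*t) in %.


M = Me + (M0 - Me) * e^(-k*t)
  = 12 + (30 - 12) * e^(-0.01*191)
  = 12 + 18 * e^(-1.910)
  = 12 + 18 * 0.14808
  = 12 + 2.6654
  = 14.67%


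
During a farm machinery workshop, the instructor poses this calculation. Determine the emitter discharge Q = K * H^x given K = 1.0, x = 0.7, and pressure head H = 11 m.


Q = K * H^x
  = 1.0 * 11^0.7
  = 1.0 * 5.3577
  = 5.36 L/h


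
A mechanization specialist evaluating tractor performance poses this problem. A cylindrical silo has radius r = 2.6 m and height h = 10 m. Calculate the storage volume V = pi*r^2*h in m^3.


V = pi * r^2 * h
  = pi * 2.6^2 * 10
  = pi * 6.76 * 10
  = 212.37 m^3


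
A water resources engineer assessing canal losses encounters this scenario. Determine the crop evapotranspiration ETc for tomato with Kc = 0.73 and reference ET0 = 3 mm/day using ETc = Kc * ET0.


ETc = Kc * ET0
    = 0.73 * 3
    = 2.19 mm/day


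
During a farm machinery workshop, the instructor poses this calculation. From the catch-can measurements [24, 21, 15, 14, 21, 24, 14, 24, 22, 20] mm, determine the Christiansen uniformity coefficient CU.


xbar = 199 / 10 = 19.900
sum|xi - xbar| = 33.400
CU = 100 * (1 - 33.400 / (10 * 19.900))
   = 100 * (1 - 0.1678)
   = 83.22%


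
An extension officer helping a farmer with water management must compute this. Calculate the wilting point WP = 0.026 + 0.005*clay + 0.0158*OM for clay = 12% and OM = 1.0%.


WP = 0.026 + 0.005*12 + 0.0158*1.0
   = 0.026 + 0.0600 + 0.0158
   = 0.1018


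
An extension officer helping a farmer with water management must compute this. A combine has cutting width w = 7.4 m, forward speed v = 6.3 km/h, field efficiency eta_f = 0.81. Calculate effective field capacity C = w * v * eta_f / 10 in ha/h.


C = w * v * eta_f / 10
  = 7.4 * 6.3 * 0.81 / 10
  = 37.76 / 10
  = 3.78 ha/h


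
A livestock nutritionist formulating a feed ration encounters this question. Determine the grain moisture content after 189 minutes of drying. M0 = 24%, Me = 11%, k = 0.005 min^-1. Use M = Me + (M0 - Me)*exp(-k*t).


M = Me + (M0 - Me) * e^(-k*t)
  = 11 + (24 - 11) * e^(-0.005*189)
  = 11 + 13 * e^(-0.945)
  = 11 + 13 * 0.38868
  = 11 + 5.0528
  = 16.05%


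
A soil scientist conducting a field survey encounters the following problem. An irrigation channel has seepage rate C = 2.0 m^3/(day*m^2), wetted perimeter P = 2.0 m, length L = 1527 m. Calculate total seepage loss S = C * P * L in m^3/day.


S = C * P * L
  = 2.0 * 2.0 * 1527
  = 6108 m^3/day


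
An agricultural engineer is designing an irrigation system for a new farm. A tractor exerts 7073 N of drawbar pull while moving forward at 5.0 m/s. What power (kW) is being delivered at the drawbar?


P = F * v / 1000
  = 7073 * 5.0 / 1000
  = 35365 / 1000
  = 35.37 kW


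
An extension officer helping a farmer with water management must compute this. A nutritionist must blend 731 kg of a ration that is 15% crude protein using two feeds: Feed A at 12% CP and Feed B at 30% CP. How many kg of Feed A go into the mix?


parts_A = CP_b - target = 30 - 15 = 15
parts_B = target - CP_a = 15 - 12 = 3
total_parts = 15 + 3 = 18
Feed A = 731 * 15 / 18 = 609.17 kg
Feed B = 731 * 3 / 18 = 121.83 kg

609.17 kg


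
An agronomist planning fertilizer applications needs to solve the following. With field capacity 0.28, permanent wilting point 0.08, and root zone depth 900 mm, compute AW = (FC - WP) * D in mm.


AW = (FC - WP) * D
   = (0.28 - 0.08) * 900
   = 0.20 * 900
   = 180 mm


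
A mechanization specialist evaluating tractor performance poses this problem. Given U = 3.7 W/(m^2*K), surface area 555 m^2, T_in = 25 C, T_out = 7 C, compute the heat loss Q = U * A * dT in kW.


dT = 25 - (7) = 18 K
Q = U * A * dT
  = 3.7 * 555 * 18
  = 36963 W = 36.96 kW


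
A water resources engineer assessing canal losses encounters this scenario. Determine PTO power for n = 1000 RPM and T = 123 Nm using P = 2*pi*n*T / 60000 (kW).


P = 2*pi*n*T / 60000
  = 2*pi * 1000 * 123 / 60000
  = 772831.79 / 60000
  = 12.88 kW


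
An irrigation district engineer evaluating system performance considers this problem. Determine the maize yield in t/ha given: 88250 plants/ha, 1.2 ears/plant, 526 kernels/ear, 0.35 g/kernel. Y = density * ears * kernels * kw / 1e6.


Y = density * ears * kernels * kw
  = 88250 * 1.2 * 526 * 0.35 g/ha
  = 19496190 g/ha
  = 19496.19 kg/ha = 19.50 t/ha


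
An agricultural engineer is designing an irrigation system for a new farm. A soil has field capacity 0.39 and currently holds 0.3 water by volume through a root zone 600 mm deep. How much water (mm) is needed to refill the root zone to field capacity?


SMD = (FC - theta) * D
    = (0.39 - 0.3) * 600
    = 0.090 * 600
    = 54 mm


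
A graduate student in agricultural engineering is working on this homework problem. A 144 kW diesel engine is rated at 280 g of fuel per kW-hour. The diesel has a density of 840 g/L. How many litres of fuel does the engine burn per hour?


FC = P * BSFC / rho_fuel
   = 144 * 280 / 840
   = 40320 / 840
   = 48 L/h


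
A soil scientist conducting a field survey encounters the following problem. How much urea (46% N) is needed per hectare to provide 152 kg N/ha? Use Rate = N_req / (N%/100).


Rate = N_required / (N_content / 100)
     = 152 / (46 / 100)
     = 152 / 0.46
     = 330.43 kg/ha


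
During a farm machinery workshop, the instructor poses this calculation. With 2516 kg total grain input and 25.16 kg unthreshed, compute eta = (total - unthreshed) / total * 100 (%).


eta = (total - unthreshed) / total * 100
    = (2516 - 25.16) / 2516 * 100
    = 2490.84 / 2516 * 100
    = 99%


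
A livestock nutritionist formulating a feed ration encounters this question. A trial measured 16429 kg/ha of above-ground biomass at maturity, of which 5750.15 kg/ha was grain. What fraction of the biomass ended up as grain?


HI = grain_yield / biomass
   = 5750.15 / 16429
   = 0.35


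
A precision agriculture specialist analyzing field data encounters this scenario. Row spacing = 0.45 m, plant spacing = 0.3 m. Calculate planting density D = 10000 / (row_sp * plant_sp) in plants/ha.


D = 10000 / (row_sp * plant_sp)
  = 10000 / (0.45 * 0.3)
  = 10000 / 0.1350
  = 74074.07 plants/ha


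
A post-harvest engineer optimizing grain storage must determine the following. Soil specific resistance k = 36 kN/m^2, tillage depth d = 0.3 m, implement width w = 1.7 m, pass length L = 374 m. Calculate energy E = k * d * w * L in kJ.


E = k * d * w * L
  = 36 * 0.3 * 1.7 * 374
  = 6866.64 kJ


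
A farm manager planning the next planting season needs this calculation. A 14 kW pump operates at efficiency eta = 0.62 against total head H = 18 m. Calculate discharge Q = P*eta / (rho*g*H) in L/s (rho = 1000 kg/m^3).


Q = (P * 1000 * eta) / (rho * g * H)
  = (14 * 1000 * 0.62) / (1000 * 9.81 * 18)
  = 8680 / 176580
  = 0.04916 m^3/s = 49.16 L/s


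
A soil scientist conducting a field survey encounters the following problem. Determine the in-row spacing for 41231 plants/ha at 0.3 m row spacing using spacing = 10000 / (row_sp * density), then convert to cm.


spacing = 10000 / (row_sp * density)
        = 10000 / (0.3 * 41231)
        = 10000 / 12369.30
        = 0.80845 m = 80.85 cm


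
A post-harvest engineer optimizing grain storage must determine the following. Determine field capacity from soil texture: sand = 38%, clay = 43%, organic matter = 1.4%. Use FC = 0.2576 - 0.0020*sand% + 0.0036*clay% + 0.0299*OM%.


FC = 0.2576 - 0.0020*38 + 0.0036*43 + 0.0299*1.4
   = 0.2576 - 0.0760 + 0.1548 + 0.0419
   = 0.3783


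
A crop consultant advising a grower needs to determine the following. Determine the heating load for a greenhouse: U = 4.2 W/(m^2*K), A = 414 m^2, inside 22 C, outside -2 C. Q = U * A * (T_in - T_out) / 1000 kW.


dT = 22 - (-2) = 24 K
Q = U * A * dT
  = 4.2 * 414 * 24
  = 41731.20 W = 41.73 kW


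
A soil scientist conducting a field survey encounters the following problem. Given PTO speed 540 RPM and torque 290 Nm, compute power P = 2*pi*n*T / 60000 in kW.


P = 2*pi*n*T / 60000
  = 2*pi * 540 * 290 / 60000
  = 983946.82 / 60000
  = 16.40 kW


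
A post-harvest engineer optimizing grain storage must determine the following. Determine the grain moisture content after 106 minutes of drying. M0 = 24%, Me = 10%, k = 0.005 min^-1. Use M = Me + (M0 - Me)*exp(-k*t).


M = Me + (M0 - Me) * e^(-k*t)
  = 10 + (24 - 10) * e^(-0.005*106)
  = 10 + 14 * e^(-0.530)
  = 10 + 14 * 0.58860
  = 10 + 8.2405
  = 18.24%


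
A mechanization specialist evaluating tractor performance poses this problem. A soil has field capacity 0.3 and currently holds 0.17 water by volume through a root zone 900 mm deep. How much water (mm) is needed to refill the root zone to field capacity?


SMD = (FC - theta) * D
    = (0.3 - 0.17) * 900
    = 0.130 * 900
    = 117 mm


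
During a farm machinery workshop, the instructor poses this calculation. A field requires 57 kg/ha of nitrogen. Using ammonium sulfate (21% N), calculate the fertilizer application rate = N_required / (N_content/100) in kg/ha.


Rate = N_required / (N_content / 100)
     = 57 / (21 / 100)
     = 57 / 0.21
     = 271.43 kg/ha


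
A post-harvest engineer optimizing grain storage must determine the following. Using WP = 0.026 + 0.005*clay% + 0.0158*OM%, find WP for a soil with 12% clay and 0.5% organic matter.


WP = 0.026 + 0.005*12 + 0.0158*0.5
   = 0.026 + 0.0600 + 0.0079
   = 0.0939


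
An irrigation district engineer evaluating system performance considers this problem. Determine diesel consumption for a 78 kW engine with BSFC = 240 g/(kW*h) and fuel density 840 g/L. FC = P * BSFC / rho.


FC = P * BSFC / rho_fuel
   = 78 * 240 / 840
   = 18720 / 840
   = 22.29 L/h


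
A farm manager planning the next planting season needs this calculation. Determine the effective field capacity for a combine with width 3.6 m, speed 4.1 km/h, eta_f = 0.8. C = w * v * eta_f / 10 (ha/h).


C = w * v * eta_f / 10
  = 3.6 * 4.1 * 0.8 / 10
  = 11.81 / 10
  = 1.18 ha/h


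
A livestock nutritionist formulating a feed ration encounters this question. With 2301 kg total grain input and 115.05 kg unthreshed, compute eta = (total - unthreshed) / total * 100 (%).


eta = (total - unthreshed) / total * 100
    = (2301 - 115.05) / 2301 * 100
    = 2185.95 / 2301 * 100
    = 95%


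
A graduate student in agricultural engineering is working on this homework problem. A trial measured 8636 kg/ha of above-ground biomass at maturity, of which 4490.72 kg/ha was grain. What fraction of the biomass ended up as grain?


HI = grain_yield / biomass
   = 4490.72 / 8636
   = 0.52


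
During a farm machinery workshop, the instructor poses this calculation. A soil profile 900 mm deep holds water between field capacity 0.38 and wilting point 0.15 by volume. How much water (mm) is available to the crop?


AW = (FC - WP) * D
   = (0.38 - 0.15) * 900
   = 0.23 * 900
   = 207 mm


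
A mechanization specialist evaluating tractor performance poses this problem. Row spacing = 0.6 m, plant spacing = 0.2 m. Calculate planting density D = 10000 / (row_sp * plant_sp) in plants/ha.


D = 10000 / (row_sp * plant_sp)
  = 10000 / (0.6 * 0.2)
  = 10000 / 0.1200
  = 83333.33 plants/ha


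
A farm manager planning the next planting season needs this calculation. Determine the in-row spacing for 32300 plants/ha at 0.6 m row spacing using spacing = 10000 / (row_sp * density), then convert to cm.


spacing = 10000 / (row_sp * density)
        = 10000 / (0.6 * 32300)
        = 10000 / 19380
        = 0.51600 m = 51.60 cm


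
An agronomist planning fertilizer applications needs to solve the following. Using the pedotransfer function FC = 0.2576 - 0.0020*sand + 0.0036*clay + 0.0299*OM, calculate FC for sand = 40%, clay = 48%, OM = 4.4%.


FC = 0.2576 - 0.0020*40 + 0.0036*48 + 0.0299*4.4
   = 0.2576 - 0.0800 + 0.1728 + 0.1316
   = 0.4820


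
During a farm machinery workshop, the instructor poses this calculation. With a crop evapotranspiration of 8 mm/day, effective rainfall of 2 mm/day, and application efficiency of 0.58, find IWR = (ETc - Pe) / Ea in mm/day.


IWR = (ETc - Pe) / Ea
    = (8 - 2) / 0.58
    = 6 / 0.58
    = 10.34 mm/day


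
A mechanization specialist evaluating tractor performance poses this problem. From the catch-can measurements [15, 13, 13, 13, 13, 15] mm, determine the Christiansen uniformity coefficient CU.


xbar = 82 / 6 = 13.667
sum|xi - xbar| = 5.333
CU = 100 * (1 - 5.333 / (6 * 13.667))
   = 100 * (1 - 0.0650)
   = 93.50%


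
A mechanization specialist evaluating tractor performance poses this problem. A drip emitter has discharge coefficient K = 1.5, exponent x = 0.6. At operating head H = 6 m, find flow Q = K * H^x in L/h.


Q = K * H^x
  = 1.5 * 6^0.6
  = 1.5 * 2.9302
  = 4.40 L/h


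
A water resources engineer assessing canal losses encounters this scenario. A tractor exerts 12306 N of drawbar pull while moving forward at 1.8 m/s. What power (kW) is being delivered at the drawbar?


P = F * v / 1000
  = 12306 * 1.8 / 1000
  = 22150.80 / 1000
  = 22.15 kW


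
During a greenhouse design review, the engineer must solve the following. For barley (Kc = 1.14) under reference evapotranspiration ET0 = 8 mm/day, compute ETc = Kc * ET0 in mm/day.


ETc = Kc * ET0
    = 1.14 * 8
    = 9.12 mm/day


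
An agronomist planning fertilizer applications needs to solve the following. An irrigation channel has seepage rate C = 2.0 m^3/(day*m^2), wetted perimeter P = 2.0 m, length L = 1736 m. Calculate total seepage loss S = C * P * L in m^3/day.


S = C * P * L
  = 2.0 * 2.0 * 1736
  = 6944 m^3/day


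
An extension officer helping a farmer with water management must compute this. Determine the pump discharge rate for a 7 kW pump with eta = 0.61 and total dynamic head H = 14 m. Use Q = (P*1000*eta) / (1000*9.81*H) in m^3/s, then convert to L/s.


Q = (P * 1000 * eta) / (rho * g * H)
  = (7 * 1000 * 0.61) / (1000 * 9.81 * 14)
  = 4270 / 137340
  = 0.03109 m^3/s = 31.09 L/s


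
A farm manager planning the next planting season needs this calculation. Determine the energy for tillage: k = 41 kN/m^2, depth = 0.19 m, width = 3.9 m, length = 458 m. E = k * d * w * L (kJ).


E = k * d * w * L
  = 41 * 0.19 * 3.9 * 458
  = 13914.50 kJ


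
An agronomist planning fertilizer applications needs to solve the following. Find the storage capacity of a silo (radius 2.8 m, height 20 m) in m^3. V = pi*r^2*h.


V = pi * r^2 * h
  = pi * 2.8^2 * 20
  = pi * 7.84 * 20
  = 492.60 m^3


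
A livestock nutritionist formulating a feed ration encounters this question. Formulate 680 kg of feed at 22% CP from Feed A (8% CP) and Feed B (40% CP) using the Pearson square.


parts_A = CP_b - target = 40 - 22 = 18
parts_B = target - CP_a = 22 - 8 = 14
total_parts = 18 + 14 = 32
Feed A = 680 * 18 / 32 = 382.50 kg
Feed B = 680 * 14 / 32 = 297.50 kg

382.50 kg


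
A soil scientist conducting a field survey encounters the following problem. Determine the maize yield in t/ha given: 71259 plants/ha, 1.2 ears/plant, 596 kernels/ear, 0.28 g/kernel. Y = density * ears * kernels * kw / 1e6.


Y = density * ears * kernels * kw
  = 71259 * 1.2 * 596 * 0.28 g/ha
  = 14270042.30 g/ha
  = 14270.04 kg/ha = 14.27 t/ha


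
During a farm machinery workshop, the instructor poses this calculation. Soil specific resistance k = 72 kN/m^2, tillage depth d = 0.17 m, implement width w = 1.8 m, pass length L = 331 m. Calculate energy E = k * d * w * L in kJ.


E = k * d * w * L
  = 72 * 0.17 * 1.8 * 331
  = 7292.59 kJ


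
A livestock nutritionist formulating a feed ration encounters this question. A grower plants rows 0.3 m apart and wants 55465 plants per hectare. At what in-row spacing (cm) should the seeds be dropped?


spacing = 10000 / (row_sp * density)
        = 10000 / (0.3 * 55465)
        = 10000 / 16639.50
        = 0.60098 m = 60.10 cm


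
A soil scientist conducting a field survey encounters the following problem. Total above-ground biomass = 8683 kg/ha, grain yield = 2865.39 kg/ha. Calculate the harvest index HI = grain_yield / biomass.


HI = grain_yield / biomass
   = 2865.39 / 8683
   = 0.33


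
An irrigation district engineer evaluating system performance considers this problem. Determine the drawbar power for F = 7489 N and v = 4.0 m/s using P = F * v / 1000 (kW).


P = F * v / 1000
  = 7489 * 4.0 / 1000
  = 29956 / 1000
  = 29.96 kW


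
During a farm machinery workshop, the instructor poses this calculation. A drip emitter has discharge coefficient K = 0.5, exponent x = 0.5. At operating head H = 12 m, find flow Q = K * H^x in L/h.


Q = K * H^x
  = 0.5 * 12^0.5
  = 0.5 * 3.4641
  = 1.73 L/h


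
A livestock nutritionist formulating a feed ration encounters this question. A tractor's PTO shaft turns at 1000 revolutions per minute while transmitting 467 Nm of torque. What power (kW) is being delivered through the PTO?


P = 2*pi*n*T / 60000
  = 2*pi * 1000 * 467 / 60000
  = 2934247.54 / 60000
  = 48.90 kW


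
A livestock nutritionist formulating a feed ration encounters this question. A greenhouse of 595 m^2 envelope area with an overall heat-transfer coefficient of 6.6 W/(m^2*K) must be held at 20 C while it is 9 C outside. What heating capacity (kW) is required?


dT = 20 - (9) = 11 K
Q = U * A * dT
  = 6.6 * 595 * 11
  = 43197 W = 43.20 kW


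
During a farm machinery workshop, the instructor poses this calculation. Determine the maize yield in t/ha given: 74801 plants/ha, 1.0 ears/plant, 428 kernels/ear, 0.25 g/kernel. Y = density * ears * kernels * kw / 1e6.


Y = density * ears * kernels * kw
  = 74801 * 1.0 * 428 * 0.25 g/ha
  = 8003707 g/ha
  = 8003.71 kg/ha = 8.00 t/ha


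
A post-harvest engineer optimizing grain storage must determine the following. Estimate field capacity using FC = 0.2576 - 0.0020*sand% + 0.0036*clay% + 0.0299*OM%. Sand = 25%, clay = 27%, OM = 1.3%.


FC = 0.2576 - 0.0020*25 + 0.0036*27 + 0.0299*1.3
   = 0.2576 - 0.0500 + 0.0972 + 0.0389
   = 0.3437


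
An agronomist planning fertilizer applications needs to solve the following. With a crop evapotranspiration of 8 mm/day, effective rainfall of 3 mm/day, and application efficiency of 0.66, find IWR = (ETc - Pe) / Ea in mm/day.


IWR = (ETc - Pe) / Ea
    = (8 - 3) / 0.66
    = 5 / 0.66
    = 7.58 mm/day


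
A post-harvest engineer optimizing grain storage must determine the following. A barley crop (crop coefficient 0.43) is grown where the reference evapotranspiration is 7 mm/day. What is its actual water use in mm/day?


ETc = Kc * ET0
    = 0.43 * 7
    = 3.01 mm/day


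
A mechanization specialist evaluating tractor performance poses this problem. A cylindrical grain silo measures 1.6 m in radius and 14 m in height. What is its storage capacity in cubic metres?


V = pi * r^2 * h
  = pi * 1.6^2 * 14
  = pi * 2.56 * 14
  = 112.59 m^3


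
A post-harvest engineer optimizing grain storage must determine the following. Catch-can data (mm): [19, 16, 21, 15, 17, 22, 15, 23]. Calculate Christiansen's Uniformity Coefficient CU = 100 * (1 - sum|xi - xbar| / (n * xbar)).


xbar = 148 / 8 = 18.500
sum|xi - xbar| = 22
CU = 100 * (1 - 22 / (8 * 18.500))
   = 100 * (1 - 0.1486)
   = 85.14%


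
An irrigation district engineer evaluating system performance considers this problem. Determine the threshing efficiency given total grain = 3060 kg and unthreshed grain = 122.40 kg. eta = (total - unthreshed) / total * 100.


eta = (total - unthreshed) / total * 100
    = (3060 - 122.40) / 3060 * 100
    = 2937.60 / 3060 * 100
    = 96%


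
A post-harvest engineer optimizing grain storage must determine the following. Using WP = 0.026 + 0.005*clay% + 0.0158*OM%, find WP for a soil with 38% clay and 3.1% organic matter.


WP = 0.026 + 0.005*38 + 0.0158*3.1
   = 0.026 + 0.1900 + 0.0490
   = 0.2650


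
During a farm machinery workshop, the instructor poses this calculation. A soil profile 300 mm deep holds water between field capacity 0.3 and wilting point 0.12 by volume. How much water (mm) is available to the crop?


AW = (FC - WP) * D
   = (0.3 - 0.12) * 300
   = 0.18 * 300
   = 54 mm


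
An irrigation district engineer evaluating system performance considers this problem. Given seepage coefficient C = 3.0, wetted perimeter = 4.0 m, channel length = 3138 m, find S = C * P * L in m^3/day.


S = C * P * L
  = 3.0 * 4.0 * 3138
  = 37656 m^3/day


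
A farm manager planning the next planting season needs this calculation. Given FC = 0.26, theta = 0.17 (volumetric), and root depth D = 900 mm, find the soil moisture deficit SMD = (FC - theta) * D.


SMD = (FC - theta) * D
    = (0.26 - 0.17) * 900
    = 0.090 * 900
    = 81 mm


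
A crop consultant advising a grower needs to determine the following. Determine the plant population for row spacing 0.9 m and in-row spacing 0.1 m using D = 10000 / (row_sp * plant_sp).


D = 10000 / (row_sp * plant_sp)
  = 10000 / (0.9 * 0.1)
  = 10000 / 0.0900
  = 111111.11 plants/ha


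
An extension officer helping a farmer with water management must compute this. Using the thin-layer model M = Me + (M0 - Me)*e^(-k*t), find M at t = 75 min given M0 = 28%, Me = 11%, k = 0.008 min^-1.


M = Me + (M0 - Me) * e^(-k*t)
  = 11 + (28 - 11) * e^(-0.008*75)
  = 11 + 17 * e^(-0.600)
  = 11 + 17 * 0.54881
  = 11 + 9.3298
  = 20.33%


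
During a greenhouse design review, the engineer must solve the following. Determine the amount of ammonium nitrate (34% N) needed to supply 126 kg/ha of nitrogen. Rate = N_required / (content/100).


Rate = N_required / (N_content / 100)
     = 126 / (34 / 100)
     = 126 / 0.34
     = 370.59 kg/ha


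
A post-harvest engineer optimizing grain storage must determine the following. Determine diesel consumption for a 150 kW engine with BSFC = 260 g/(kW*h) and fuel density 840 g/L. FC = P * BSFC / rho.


FC = P * BSFC / rho_fuel
   = 150 * 260 / 840
   = 39000 / 840
   = 46.43 L/h


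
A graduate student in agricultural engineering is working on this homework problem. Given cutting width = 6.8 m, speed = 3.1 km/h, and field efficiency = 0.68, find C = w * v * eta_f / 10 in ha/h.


C = w * v * eta_f / 10
  = 6.8 * 3.1 * 0.68 / 10
  = 14.33 / 10
  = 1.43 ha/h


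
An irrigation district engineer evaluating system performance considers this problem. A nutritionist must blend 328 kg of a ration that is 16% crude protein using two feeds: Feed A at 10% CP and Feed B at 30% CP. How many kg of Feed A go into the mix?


parts_A = CP_b - target = 30 - 16 = 14
parts_B = target - CP_a = 16 - 10 = 6
total_parts = 14 + 6 = 20
Feed A = 328 * 14 / 20 = 229.60 kg
Feed B = 328 * 6 / 20 = 98.40 kg

229.60 kg


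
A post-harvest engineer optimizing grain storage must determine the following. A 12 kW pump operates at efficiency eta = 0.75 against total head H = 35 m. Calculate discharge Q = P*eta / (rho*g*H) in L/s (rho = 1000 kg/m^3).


Q = (P * 1000 * eta) / (rho * g * H)
  = (12 * 1000 * 0.75) / (1000 * 9.81 * 35)
  = 9000 / 343350
  = 0.02621 m^3/s = 26.21 L/s


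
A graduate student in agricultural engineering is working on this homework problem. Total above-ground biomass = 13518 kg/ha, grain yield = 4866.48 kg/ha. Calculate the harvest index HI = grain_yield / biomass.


HI = grain_yield / biomass
   = 4866.48 / 13518
   = 0.36


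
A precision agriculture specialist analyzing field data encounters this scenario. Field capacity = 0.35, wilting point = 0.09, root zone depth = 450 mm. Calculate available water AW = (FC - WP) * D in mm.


AW = (FC - WP) * D
   = (0.35 - 0.09) * 450
   = 0.26 * 450
   = 117 mm


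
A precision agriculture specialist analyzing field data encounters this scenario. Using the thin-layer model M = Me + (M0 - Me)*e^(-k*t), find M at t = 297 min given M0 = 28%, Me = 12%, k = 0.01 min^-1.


M = Me + (M0 - Me) * e^(-k*t)
  = 12 + (28 - 12) * e^(-0.01*297)
  = 12 + 16 * e^(-2.970)
  = 12 + 16 * 0.05130
  = 12 + 0.8209
  = 12.82%


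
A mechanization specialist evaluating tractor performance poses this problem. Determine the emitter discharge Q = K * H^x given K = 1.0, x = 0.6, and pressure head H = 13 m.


Q = K * H^x
  = 1.0 * 13^0.6
  = 1.0 * 4.6598
  = 4.66 L/h


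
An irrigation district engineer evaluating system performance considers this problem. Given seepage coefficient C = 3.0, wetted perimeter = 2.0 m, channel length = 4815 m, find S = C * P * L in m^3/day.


S = C * P * L
  = 3.0 * 2.0 * 4815
  = 28890 m^3/day
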